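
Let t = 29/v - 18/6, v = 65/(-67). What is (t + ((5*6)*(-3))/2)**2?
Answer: 25633969/4225 ≈ 6067.2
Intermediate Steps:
v = -65/67 (v = 65*(-1/67) = -65/67 ≈ -0.97015)
t = -2138/65 (t = 29/(-65/67) - 18/6 = 29*(-67/65) - 18*1/6 = -1943/65 - 3 = -2138/65 ≈ -32.892)
(t + ((5*6)*(-3))/2)**2 = (-2138/65 + ((5*6)*(-3))/2)**2 = (-2138/65 + (30*(-3))*(1/2))**2 = (-2138/65 - 90*1/2)**2 = (-2138/65 - 45)**2 = (-5063/65)**2 = 25633969/4225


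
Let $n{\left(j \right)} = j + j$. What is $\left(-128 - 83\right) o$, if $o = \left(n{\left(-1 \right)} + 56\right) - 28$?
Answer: $-5486$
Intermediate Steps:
$n{\left(j \right)} = 2 j$
$o = 26$ ($o = \left(2 \left(-1\right) + 56\right) - 28 = \left(-2 + 56\right) - 28 = 54 - 28 = 26$)
$\left(-128 - 83\right) o = \left(-128 - 83\right) 26 = \left(-211\right) 26 = -5486$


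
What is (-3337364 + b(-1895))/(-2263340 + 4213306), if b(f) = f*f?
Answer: 253661/1949966 ≈ 0.13008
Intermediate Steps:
b(f) = f²
(-3337364 + b(-1895))/(-2263340 + 4213306) = (-3337364 + (-1895)²)/(-2263340 + 4213306) = (-3337364 + 3591025)/1949966 = 253661*(1/1949966) = 253661/1949966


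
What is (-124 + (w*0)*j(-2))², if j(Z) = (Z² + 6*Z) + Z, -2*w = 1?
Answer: 15376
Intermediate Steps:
w = -½ (w = -½*1 = -½ ≈ -0.50000)
j(Z) = Z² + 7*Z
(-124 + (w*0)*j(-2))² = (-124 + (-½*0)*(-2*(7 - 2)))² = (-124 + 0*(-2*5))² = (-124 + 0*(-10))² = (-124 + 0)² = (-124)² = 15376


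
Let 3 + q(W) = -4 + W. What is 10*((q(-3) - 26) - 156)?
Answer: -1920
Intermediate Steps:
q(W) = -7 + W (q(W) = -3 + (-4 + W) = -7 + W)
10*((q(-3) - 26) - 156) = 10*(((-7 - 3) - 26) - 156) = 10*((-10 - 26) - 156) = 10*(-36 - 156) = 10*(-192) = -1920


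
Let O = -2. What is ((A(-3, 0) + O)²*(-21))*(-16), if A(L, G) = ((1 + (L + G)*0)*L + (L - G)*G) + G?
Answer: 8400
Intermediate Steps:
A(L, G) = G + L + G*(L - G) (A(L, G) = ((1 + (G + L)*0)*L + G*(L - G)) + G = ((1 + 0)*L + G*(L - G)) + G = (1*L + G*(L - G)) + G = (L + G*(L - G)) + G = G + L + G*(L - G))
((A(-3, 0) + O)²*(-21))*(-16) = (((0 - 3 - 1*0² + 0*(-3)) - 2)²*(-21))*(-16) = (((0 - 3 - 1*0 + 0) - 2)²*(-21))*(-16) = (((0 - 3 + 0 + 0) - 2)²*(-21))*(-16) = ((-3 - 2)²*(-21))*(-16) = ((-5)²*(-21))*(-16) = (25*(-21))*(-16) = -525*(-16) = 8400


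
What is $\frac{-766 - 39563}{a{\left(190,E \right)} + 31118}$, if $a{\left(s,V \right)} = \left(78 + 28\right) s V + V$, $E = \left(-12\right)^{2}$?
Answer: $- \frac{40329}{2931422} \approx -0.013757$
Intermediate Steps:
$E = 144$
$a{\left(s,V \right)} = V + 106 V s$ ($a{\left(s,V \right)} = 106 s V + V = 106 V s + V = V + 106 V s$)
$\frac{-766 - 39563}{a{\left(190,E \right)} + 31118} = \frac{-766 - 39563}{144 \left(1 + 106 \cdot 190\right) + 31118} = - \frac{40329}{144 \left(1 + 20140\right) + 31118} = - \frac{40329}{144 \cdot 20141 + 31118} = - \frac{40329}{2900304 + 31118} = - \frac{40329}{2931422}$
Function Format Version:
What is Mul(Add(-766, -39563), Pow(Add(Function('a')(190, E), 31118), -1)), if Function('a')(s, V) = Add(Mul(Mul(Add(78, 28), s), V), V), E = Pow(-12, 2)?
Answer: Rational(-40329, 2931422) ≈ -0.013757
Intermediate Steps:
E = 144
Function('a')(s, V) = Add(V, Mul(106, V, s)) (Function('a')(s, V) = Add(Mul(Mul(106, s), V), V) = Add(Mul(106, V, s), V) = Add(V, Mul(106, V, s)))
Mul(Add(-766, -39563), Pow(Add(Function('a')(190, E), 31118), -1)) = Mul(Add(-766, -39563), Pow(Add(Mul(144, Add(1, Mul(106, 190))), 31118), -1)) = Mul(-40329, Pow(Add(Mul(144, Add(1, 20140)), 31118), -1)) = Mul(-40329, Pow(Add(Mul(144, 20141), 31118), -1)) = Mul(-40329, Pow(Add(2900304, 31118), -1)) = Mul(-40329, Pow(2931422, -1)) = Mul(-40329, Rational(1, 2931422)) = Rational(-40329, 2931422)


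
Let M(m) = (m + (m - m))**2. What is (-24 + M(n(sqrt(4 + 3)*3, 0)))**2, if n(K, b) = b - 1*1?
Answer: 529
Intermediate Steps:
n(K, b) = -1 + b (n(K, b) = b - 1 = -1 + b)
M(m) = m**2 (M(m) = (m + 0)**2 = m**2)
(-24 + M(n(sqrt(4 + 3)*3, 0)))**2 = (-24 + (-1 + 0)**2)**2 = (-24 + (-1)**2)**2 = (-24 + 1)**2 = (-23)**2 = 529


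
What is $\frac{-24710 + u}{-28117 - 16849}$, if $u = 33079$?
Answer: $- \frac{8369}{44966} \approx -0.18612$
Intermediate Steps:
$\frac{-24710 + u}{-28117 - 16849} = \frac{-24710 + 33079}{-28117 - 16849} = \frac{8369}{-44966} = 8369 \left(- \frac{1}{44966}\right) = - \frac{8369}{44966}$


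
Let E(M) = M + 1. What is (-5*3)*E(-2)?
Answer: 15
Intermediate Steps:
E(M) = 1 + M
(-5*3)*E(-2) = (-5*3)*(1 - 2) = -15*(-1) = 15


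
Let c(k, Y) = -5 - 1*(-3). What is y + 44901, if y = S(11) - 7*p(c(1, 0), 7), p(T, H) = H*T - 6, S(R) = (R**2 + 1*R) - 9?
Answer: 45164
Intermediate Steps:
S(R) = -9 + R + R**2 (S(R) = (R**2 + R) - 9 = (R + R**2) - 9 = -9 + R + R**2)
c(k, Y) = -2 (c(k, Y) = -5 + 3 = -2)
p(T, H) = -6 + H*T
y = 263 (y = (-9 + 11 + 11**2) - 7*(-6 + 7*(-2)) = (-9 + 11 + 121) - 7*(-6 - 14) = 123 - 7*(-20) = 123 + 140 = 263)
y + 44901 = 263 + 44901 = 45164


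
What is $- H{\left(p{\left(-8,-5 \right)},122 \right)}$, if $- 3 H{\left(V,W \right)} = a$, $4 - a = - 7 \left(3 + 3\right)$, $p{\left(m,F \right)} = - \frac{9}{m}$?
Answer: $\frac{46}{3} \approx 15.333$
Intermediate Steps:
$a = 46$ ($a = 4 - - 7 \left(3 + 3\right) = 4 - \left(-7\right) 6 = 4 - -42 = 4 + 42 = 46$)
$H{\left(V,W \right)} = - \frac{46}{3}$ ($H{\left(V,W \right)} = \left(- \frac{1}{3}\right) 46 = - \frac{46}{3}$)
$- H{\left(p{\left(-8,-5 \right)},122 \right)} = \left(-1\right) \left(- \frac{46}{3}\right) = \frac{46}{3}$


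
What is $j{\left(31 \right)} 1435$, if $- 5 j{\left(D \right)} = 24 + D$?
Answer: $-15785$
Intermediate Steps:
$j{\left(D \right)} = - \frac{24}{5} - \frac{D}{5}$ ($j{\left(D \right)} = - \frac{24 + D}{5} = - \frac{24}{5} - \frac{D}{5}$)
$j{\left(31 \right)} 1435 = \left(- \frac{24}{5} - \frac{31}{5}\right) 1435 = \left(-11\right) 1435 = -15785$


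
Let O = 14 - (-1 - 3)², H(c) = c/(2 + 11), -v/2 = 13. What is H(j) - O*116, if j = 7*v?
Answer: 218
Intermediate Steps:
v = -26 (v = -2*13 = -26)
j = -182 (j = 7*(-26) = -182)
H(c) = c/13
O = -2 (O = 14 - 1*(-4)² = 14 - 1*16 = 14 - 16 = -2)
H(j) - O*116 = (1/13)*(-182) - (-2)*116 = -14 - 1*(-232) = -14 + 232 = 218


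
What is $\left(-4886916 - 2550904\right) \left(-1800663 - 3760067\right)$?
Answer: $41359708808600$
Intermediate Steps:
$\left(-4886916 - 2550904\right) \left(-1800663 - 3760067\right) = \left(-7437820\right) \left(-5560730\right) = 41359708808600$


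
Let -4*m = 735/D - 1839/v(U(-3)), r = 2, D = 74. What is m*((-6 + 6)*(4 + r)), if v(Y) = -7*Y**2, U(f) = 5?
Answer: 0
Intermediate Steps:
m = -264711/51800 (m = -(735/74 - 1839/((-7*5**2)))/4 = -(735*(1/74) - 1839/((-7*25)))/4 = -(735/74 - 1839/(-175))/4 = -(735/74 - 1839*(-1/175))/4 = -(735/74 + 1839/175)/4 = -1/4*264711/12950 = -264711/51800 ≈ -5.1103)
m*((-6 + 6)*(4 + r)) = -264711*(-6 + 6)*(4 + 2)/51800 = -0*6 = -264711/51800*0 = 0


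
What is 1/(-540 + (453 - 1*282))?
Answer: -1/369 ≈ -0.0027100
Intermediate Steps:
1/(-540 + (453 - 1*282)) = 1/(-540 + (453 - 282)) = 1/(-540 + 171) = 1/(-369) = -1/369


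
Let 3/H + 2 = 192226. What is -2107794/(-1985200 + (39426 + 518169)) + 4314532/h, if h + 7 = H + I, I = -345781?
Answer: -1043891190029277494/94891123425610945 ≈ -11.001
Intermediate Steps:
H = 3/192224 (H = 3/(-2 + 192226) = 3/192224 ≈ 1.5607e-5)
h = -66468752509/192224 (h = -7 + (3/192224 - 345781) = -7 - 66467406941/192224 = -66468752509/192224 ≈ -3.4579e+5)
-2107794/(-1985200 + (39426 + 518169)) + 4314532/h = -2107794/(-1985200 + (39426 + 518169)) + 4314532/(-66468752509/192224) = -2107794/(-1985200 + 557595) + 4314532*(-192224/66468752509) = -2107794/(-1427605) - 829356599168/66468752509 = -2107794*(-1/1427605) - 829356599168/66468752509 = 2107794/1427605 - 829356599168/66468752509 = -1043891190029277494/94891123425610945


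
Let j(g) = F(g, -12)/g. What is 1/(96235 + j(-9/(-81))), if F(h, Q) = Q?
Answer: 1/96127 ≈ 1.0403e-5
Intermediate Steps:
j(g) = -12/g
1/(96235 + j(-9/(-81))) = 1/(96235 - 12/((-9/(-81)))) = 1/(96235 - 12/((-9*(-1/81)))) = 1/(96235 - 12/⅑) = 1/(96235 - 12*9) = 1/(96235 - 108) = 1/96127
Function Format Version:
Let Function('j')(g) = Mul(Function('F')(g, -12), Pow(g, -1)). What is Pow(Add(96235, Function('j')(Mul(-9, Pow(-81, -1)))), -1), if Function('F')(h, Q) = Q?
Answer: Rational(1, 96127) ≈ 1.0403e-5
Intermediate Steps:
Function('j')(g) = Mul(-12, Pow(g, -1))
Pow(Add(96235, Function('j')(Mul(-9, Pow(-81, -1)))), -1) = Pow(Add(96235, Mul(-12, Pow(Mul(-9, Pow(-81, -1)), -1))), -1) = Pow(Add(96235, Mul(-12, Pow(Mul(-9, Rational(-1, 81)), -1))), -1) = Pow(Add(96235, Mul(-12, Pow(Rational(1, 9), -1))), -1) = Pow(Add(96235, Mul(-12, 9)), -1) = Pow(Add(96235, -108), -1) = Pow(96127, -1) = Rational(1, 96127)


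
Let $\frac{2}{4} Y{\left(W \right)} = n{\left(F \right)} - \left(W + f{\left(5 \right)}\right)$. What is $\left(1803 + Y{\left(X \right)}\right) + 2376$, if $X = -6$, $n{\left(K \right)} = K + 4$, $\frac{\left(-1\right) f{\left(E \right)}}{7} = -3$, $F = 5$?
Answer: $4167$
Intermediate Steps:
$f{\left(E \right)} = 21$ ($f{\left(E \right)} = \left(-7\right) \left(-3\right) = 21$)
$n{\left(K \right)} = 4 + K$
$Y{\left(W \right)} = -24 - 2 W$ ($Y{\left(W \right)} = 2 \left(\left(4 + 5\right) - \left(W + 21\right)\right) = 2 \left(9 - \left(21 + W\right)\right) = 2 \left(-12 - W\right) = -24 - 2 W$)
$\left(1803 + Y{\left(X \right)}\right) + 2376 = \left(1803 - 12\right) + 2376 = 1791 + 2376 = 4167$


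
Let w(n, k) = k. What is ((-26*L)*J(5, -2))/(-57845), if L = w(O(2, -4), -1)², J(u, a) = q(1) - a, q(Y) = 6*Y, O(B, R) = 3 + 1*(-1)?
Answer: 208/57845 ≈ 0.0035958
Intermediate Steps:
O(B, R) = 2 (O(B, R) = 3 - 1 = 2)
J(u, a) = 6 - a (J(u, a) = 6*1 - a = 6 - a)
L = 1 (L = (-1)² = 1)
((-26*L)*J(5, -2))/(-57845) = ((-26*1)*(6 - 1*(-2)))/(-57845) = -26*(6 + 2)*(-1/57845) = -26*8*(-1/57845) = -208*(-1/57845) = 208/57845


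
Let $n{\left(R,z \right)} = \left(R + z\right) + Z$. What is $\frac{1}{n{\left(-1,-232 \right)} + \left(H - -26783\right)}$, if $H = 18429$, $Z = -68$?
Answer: $\frac{1}{44911} \approx 2.2266 \cdot 10^{-5}$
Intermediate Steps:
$n{\left(R,z \right)} = -68 + R + z$ ($n{\left(R,z \right)} = \left(R + z\right) - 68 = -68 + R + z$)
$\frac{1}{n{\left(-1,-232 \right)} + \left(H - -26783\right)} = \frac{1}{\left(-68 - 1 - 232\right) + \left(18429 - -26783\right)} = \frac{1}{-301 + \left(18429 + 26783\right)} = \frac{1}{-301 + 45212} = \frac{1}{44911}$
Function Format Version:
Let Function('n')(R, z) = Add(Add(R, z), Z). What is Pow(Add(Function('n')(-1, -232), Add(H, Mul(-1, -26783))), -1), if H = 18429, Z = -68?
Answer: Rational(1, 44911) ≈ 2.2266e-5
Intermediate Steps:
Function('n')(R, z) = Add(-68, R, z) (Function('n')(R, z) = Add(Add(R, z), -68) = Add(-68, R, z))
Pow(Add(Function('n')(-1, -232), Add(H, Mul(-1, -26783))), -1) = Pow(Add(Add(-68, -1, -232), Add(18429, Mul(-1, -26783))), -1) = Pow(Add(-301, Add(18429, 26783)), -1) = Pow(Add(-301, 45212), -1) = Pow(44911, -1) = Rational(1, 44911)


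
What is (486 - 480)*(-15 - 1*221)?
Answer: -1416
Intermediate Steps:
(486 - 480)*(-15 - 1*221) = 6*(-15 - 221) = 6*(-236) = -1416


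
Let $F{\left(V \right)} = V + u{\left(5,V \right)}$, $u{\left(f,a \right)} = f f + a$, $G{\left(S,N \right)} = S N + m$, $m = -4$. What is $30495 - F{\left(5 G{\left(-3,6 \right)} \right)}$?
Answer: $30690$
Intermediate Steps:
$G{\left(S,N \right)} = -4 + N S$ ($G{\left(S,N \right)} = S N - 4 = N S - 4 = -4 + N S$)
$u{\left(f,a \right)} = a + f^{2}$ ($u{\left(f,a \right)} = f^{2} + a = a + f^{2}$)
$F{\left(V \right)} = 25 + 2 V$ ($F{\left(V \right)} = V + \left(V + 5^{2}\right) = V + \left(V + 25\right) = V + \left(25 + V\right) = 25 + 2 V$)
$30495 - F{\left(5 G{\left(-3,6 \right)} \right)} = 30495 - \left(25 + 2 \cdot 5 \left(-4 + 6 \left(-3\right)\right)\right) = 30495 - \left(25 + 2 \cdot 5 \left(-4 - 18\right)\right) = 30495 - \left(25 + 2 \cdot 5 \left(-22\right)\right) = 30495 - \left(25 + 2 \left(-110\right)\right) = 30495 - \left(25 - 220\right) = 30495 - -195 = 30495 + 195 = 30690$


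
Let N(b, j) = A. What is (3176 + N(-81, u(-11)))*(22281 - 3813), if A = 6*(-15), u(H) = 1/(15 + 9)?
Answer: 56992248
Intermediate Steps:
u(H) = 1/24
A = -90
N(b, j) = -90
(3176 + N(-81, u(-11)))*(22281 - 3813) = (3176 - 90)*(22281 - 3813) = 3086*18468 = 56992248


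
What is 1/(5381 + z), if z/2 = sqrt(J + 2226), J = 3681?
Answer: 5381/28931533 - 2*sqrt(5907)/28931533 ≈ 0.00018068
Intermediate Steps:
z = 2*sqrt(5907) (z = 2*sqrt(3681 + 2226) = 2*sqrt(5907) ≈ 153.71)
1/(5381 + z) = 1/(5381 + 2*sqrt(5907))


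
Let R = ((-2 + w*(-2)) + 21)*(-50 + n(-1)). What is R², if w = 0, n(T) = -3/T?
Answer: 797449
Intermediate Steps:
R = -893 (R = ((-2 + 0*(-2)) + 21)*(-50 - 3/(-1)) = ((-2 + 0) + 21)*(-50 - 3*(-1)) = (-2 + 21)*(-50 + 3) = 19*(-47) = -893)
R² = (-893)² = 797449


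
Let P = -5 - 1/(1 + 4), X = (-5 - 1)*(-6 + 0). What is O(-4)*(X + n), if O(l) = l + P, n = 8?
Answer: -2024/5 ≈ -404.80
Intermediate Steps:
X = 36 (X = -6*(-6) = 36)
P = -26/5 (P = -5 - 1/5 = -26/5 ≈ -5.2000)
O(l) = -26/5 + l (O(l) = l - 26/5 = -26/5 + l)
O(-4)*(X + n) = (-26/5 - 4)*(36 + 8) = -46/5*44 = -2024/5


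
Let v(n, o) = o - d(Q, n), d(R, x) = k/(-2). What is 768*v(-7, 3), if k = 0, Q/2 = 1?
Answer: 2304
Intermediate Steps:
Q = 2 (Q = 2*1 = 2)
d(R, x) = 0 (d(R, x) = 0/(-2) = 0*(-½) = 0)
v(n, o) = o (v(n, o) = o - 1*0 = o + 0 = o)
768*v(-7, 3) = 768*3 = 2304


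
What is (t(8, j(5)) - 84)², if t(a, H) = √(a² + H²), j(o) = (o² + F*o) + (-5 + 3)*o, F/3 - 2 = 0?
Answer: (84 - √2089)² ≈ 1466.5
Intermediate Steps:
F = 6 (F = 6 + 3*0 = 6 + 0 = 6)
j(o) = o² + 4*o (j(o) = (o² + 6*o) + (-5 + 3)*o = (o² + 6*o) - 2*o = o² + 4*o)
t(a, H) = √(H² + a²)
(t(8, j(5)) - 84)² = (√((5*(4 + 5))² + 8²) - 84)² = (√((5*9)² + 64) - 84)² = (√(45² + 64) - 84)² = (√(2025 + 64) - 84)² = (√2089 - 84)² = (-84 + √2089)²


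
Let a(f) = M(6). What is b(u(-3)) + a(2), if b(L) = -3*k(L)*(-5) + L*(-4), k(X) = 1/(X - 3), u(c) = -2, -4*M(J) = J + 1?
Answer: 13/4 ≈ 3.2500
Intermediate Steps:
M(J) = -¼ - J/4 (M(J) = -(J + 1)/4 = -(1 + J)/4 = -¼ - J/4)
k(X) = 1/(-3 + X)
a(f) = -7/4 (a(f) = -¼ - ¼*6 = -¼ - 3/2 = -7/4)
b(L) = -4*L + 15/(-3 + L) (b(L) = -3/(-3 + L)*(-5) + L*(-4) = 15/(-3 + L) - 4*L = -4*L + 15/(-3 + L))
b(u(-3)) + a(2) = (15 - 4*(-2)*(-3 - 2))/(-3 - 2) - 7/4 = (15 - 4*(-2)*(-5))/(-5) - 7/4 = -(15 - 40)/5 - 7/4 = -⅕*(-25) - 7/4 = 5 - 7/4 = 13/4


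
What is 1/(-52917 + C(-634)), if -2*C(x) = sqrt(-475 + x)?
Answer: -211668/11200836665 + 2*I*sqrt(1109)/11200836665 ≈ -1.8898e-5 + 5.9463e-9*I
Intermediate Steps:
C(x) = -sqrt(-475 + x)/2
1/(-52917 + C(-634)) = 1/(-52917 - sqrt(-475 - 634)/2) = 1/(-52917 - I*sqrt(1109)/2)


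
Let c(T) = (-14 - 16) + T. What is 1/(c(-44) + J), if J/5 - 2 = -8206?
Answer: -1/41094 ≈ -2.4334e-5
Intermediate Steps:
J = -41020 (J = 10 + 5*(-8206) = 10 - 41030 = -41020)
c(T) = -30 + T
1/(c(-44) + J) = 1/((-30 - 44) - 41020) = 1/(-74 - 41020) = 1/(-41094) = -1/41094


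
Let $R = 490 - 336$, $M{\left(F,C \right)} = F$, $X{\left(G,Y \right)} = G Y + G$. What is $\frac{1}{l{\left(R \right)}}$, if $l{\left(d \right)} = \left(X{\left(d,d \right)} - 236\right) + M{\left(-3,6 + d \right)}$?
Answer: $\frac{1}{23631} \approx 4.2317 \cdot 10^{-5}$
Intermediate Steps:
$X{\left(G,Y \right)} = G + G Y$
$R = 154$ ($R = 490 - 336 = 154$)
$l{\left(d \right)} = -239 + d \left(1 + d\right)$ ($l{\left(d \right)} = \left(d \left(1 + d\right) - 236\right) - 3 = \left(-236 + d \left(1 + d\right)\right) - 3 = -239 + d \left(1 + d\right)$)
$\frac{1}{l{\left(R \right)}} = \frac{1}{-239 + 154 \left(1 + 154\right)} = \frac{1}{-239 + 154 \cdot 155} = \frac{1}{-239 + 23870} = \frac{1}{23631}$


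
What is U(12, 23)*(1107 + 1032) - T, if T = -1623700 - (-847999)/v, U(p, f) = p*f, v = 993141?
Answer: 2198876887025/993141 ≈ 2.2141e+6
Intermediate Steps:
U(p, f) = f*p
T = -1612562193701/993141 (T = -1623700 - (-847999)/993141 = -1623700 - 1*(-847999/993141) = -1623700 + 847999/993141 = -1612562193701/993141 ≈ -1.6237e+6)
U(12, 23)*(1107 + 1032) - T = (23*12)*(1107 + 1032) - 1*(-1612562193701/993141) = 276*2139 + 1612562193701/993141 = 590364 + 1612562193701/993141 = 2198876887025/993141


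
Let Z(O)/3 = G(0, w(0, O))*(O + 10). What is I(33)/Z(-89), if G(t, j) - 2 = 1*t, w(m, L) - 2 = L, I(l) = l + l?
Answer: -11/79 ≈ -0.13924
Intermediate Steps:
I(l) = 2*l
w(m, L) = 2 + L
G(t, j) = 2 + t (G(t, j) = 2 + 1*t = 2 + t)
Z(O) = 60 + 6*O (Z(O) = 3*((2 + 0)*(O + 10)) = 3*(2*(10 + O)) = 3*(20 + 2*O) = 60 + 6*O)
I(33)/Z(-89) = (2*33)/(60 + 6*(-89)) = 66/(60 - 534) = 66/(-474) = 66*(-1/474) = -11/79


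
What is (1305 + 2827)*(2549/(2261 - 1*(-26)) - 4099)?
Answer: -38724542048/2287 ≈ -1.6932e+7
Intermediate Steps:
(1305 + 2827)*(2549/(2261 - 1*(-26)) - 4099) = 4132*(2549/(2261 + 26) - 4099) = 4132*(2549/2287 - 4099) = 4132*(-9371864/2287) = -38724542048/2287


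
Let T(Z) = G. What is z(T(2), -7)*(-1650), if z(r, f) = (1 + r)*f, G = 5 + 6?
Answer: 138600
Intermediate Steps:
G = 11
T(Z) = 11
z(r, f) = f*(1 + r)
z(T(2), -7)*(-1650) = -7*(1 + 11)*(-1650) = -7*12*(-1650) = -84*(-1650) = 138600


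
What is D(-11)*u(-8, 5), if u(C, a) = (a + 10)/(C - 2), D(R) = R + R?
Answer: 33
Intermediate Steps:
D(R) = 2*R
u(C, a) = (10 + a)/(-2 + C)
D(-11)*u(-8, 5) = (2*(-11))*((10 + 5)/(-2 - 8)) = -22*15/(-10) = -(-11)*15/5 = -22*(-3/2) = 33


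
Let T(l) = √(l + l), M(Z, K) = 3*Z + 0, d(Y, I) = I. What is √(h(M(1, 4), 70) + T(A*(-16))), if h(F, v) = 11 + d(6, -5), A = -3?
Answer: √(6 + 4*√6) ≈ 3.9747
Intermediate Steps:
M(Z, K) = 3*Z
h(F, v) = 6 (h(F, v) = 11 - 5 = 6)
T(l) = √2*√l (T(l) = √(2*l) = √2*√l)
√(h(M(1, 4), 70) + T(A*(-16))) = √(6 + √2*√(-3*(-16))) = √(6 + √2*√48) = √(6 + √2*(4*√3)) = √(6 + 4*√6)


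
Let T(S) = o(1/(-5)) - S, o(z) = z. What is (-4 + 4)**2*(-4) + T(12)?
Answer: -61/5 ≈ -12.200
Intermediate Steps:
T(S) = -1/5 - S (T(S) = 1/(-5) - S = -1/5 - S)
(-4 + 4)**2*(-4) + T(12) = (-4 + 4)**2*(-4) + (-1/5 - 1*12) = 0**2*(-4) + (-1/5 - 12) = 0*(-4) - 61/5 = 0 - 61/5 = -61/5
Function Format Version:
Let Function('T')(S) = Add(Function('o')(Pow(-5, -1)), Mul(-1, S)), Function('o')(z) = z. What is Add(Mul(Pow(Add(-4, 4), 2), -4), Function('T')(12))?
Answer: Rational(-61, 5) ≈ -12.200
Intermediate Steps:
Function('T')(S) = Add(Rational(-1, 5), Mul(-1, S)) (Function('T')(S) = Add(Pow(-5, -1), Mul(-1, S)) = Add(Rational(-1, 5), Mul(-1, S)))
Add(Mul(Pow(Add(-4, 4), 2), -4), Function('T')(12)) = Add(Mul(Pow(Add(-4, 4), 2), -4), Add(Rational(-1, 5), Mul(-1, 12))) = Add(Mul(Pow(0, 2), -4), Add(Rational(-1, 5), -12)) = Add(Mul(0, -4), Rational(-61, 5)) = Add(0, Rational(-61, 5)) = Rational(-61, 5)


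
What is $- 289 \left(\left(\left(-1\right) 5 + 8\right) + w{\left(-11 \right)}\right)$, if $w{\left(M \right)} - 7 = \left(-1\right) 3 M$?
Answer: $-12427$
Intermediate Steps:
$w{\left(M \right)} = 7 - 3 M$ ($w{\left(M \right)} = 7 + \left(-1\right) 3 M = 7 - 3 M$)
$- 289 \left(\left(\left(-1\right) 5 + 8\right) + w{\left(-11 \right)}\right) = - 289 \left(\left(\left(-1\right) 5 + 8\right) + \left(7 - -33\right)\right) = - 289 \left(\left(-5 + 8\right) + \left(7 + 33\right)\right) = - 289 \left(3 + 40\right) = \left(-289\right) 43 = -12427$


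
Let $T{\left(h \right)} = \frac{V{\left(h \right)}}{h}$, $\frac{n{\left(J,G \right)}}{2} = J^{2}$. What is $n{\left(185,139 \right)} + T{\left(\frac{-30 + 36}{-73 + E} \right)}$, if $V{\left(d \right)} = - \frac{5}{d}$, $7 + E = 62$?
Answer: $68405$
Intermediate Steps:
$E = 55$ ($E = -7 + 62 = 55$)
$n{\left(J,G \right)} = 2 J^{2}$
$T{\left(h \right)} = - \frac{5}{h^{2}}$ ($T{\left(h \right)} = \frac{\left(-5\right) \frac{1}{h}}{h} = - \frac{5}{h^{2}}$)
$n{\left(185,139 \right)} + T{\left(\frac{-30 + 36}{-73 + E} \right)} = 2 \cdot 185^{2} - \frac{5}{\frac{1}{\left(-73 + 55\right)^{2}} \left(-30 + 36\right)^{2}} = 2 \cdot 34225 - \frac{5}{\frac{1}{9}} = 68450 - \frac{5}{\frac{1}{9}} = 68450 - 45 = 68405$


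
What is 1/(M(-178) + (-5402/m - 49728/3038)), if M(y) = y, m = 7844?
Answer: -23002/4486709 ≈ -0.0051267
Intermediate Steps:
1/(M(-178) + (-5402/m - 49728/3038)) = 1/(-178 + (-5402/7844 - 49728/3038)) = 1/(-178 + (-5402*1/7844 - 49728*1/3038)) = 1/(-178 + (-73/106 - 3552/217)) = 1/(-178 - 392353/23002) = 1/(-4486709/23002) = -23002/4486709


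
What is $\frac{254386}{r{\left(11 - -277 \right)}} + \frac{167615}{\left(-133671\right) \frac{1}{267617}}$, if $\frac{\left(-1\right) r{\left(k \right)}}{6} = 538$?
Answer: $- \frac{8046176919097}{23971666} \approx -3.3565 \cdot 10^{5}$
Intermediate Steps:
$r{\left(k \right)} = -3228$ ($r{\left(k \right)} = \left(-6\right) 538 = -3228$)
$\frac{254386}{r{\left(11 - -277 \right)}} + \frac{167615}{\left(-133671\right) \frac{1}{267617}} = \frac{254386}{-3228} + \frac{167615}{\left(-133671\right) \frac{1}{267617}} = 254386 \left(- \frac{1}{3228}\right) + \frac{167615}{\left(-133671\right) \frac{1}{267617}} = - \frac{127193}{1614} + \frac{167615}{- \frac{133671}{267617}} = - \frac{127193}{1614} + 167615 \left(- \frac{267617}{133671}\right) = - \frac{127193}{1614} - \frac{44856623455}{133671} = - \frac{8046176919097}{23971666}$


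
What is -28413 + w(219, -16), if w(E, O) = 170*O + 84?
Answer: -31049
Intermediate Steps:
w(E, O) = 84 + 170*O
-28413 + w(219, -16) = -28413 + (84 + 170*(-16)) = -28413 + (84 - 2720) = -28413 - 2636 = -31049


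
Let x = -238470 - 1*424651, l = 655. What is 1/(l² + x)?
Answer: -1/234096 ≈ -4.2718e-6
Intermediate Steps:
x = -663121 (x = -238470 - 424651 = -663121)
1/(l² + x) = 1/(655² - 663121) = 1/(429025 - 663121) = 1/(-234096) = -1/234096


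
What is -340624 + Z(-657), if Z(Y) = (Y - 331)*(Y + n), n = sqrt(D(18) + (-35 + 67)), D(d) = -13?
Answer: 308492 - 988*sqrt(19) ≈ 3.0419e+5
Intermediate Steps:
n = sqrt(19) (n = sqrt(-13 + (-35 + 67)) = sqrt(-13 + 32) = sqrt(19) ≈ 4.3589)
Z(Y) = (-331 + Y)*(Y + sqrt(19)) (Z(Y) = (Y - 331)*(Y + sqrt(19)) = (-331 + Y)*(Y + sqrt(19)))
-340624 + Z(-657) = -340624 + ((-657)**2 - 331*(-657) - 331*sqrt(19) - 657*sqrt(19)) = -340624 + (431649 + 217467 - 331*sqrt(19) - 657*sqrt(19)) = -340624 + (649116 - 988*sqrt(19)) = 308492 - 988*sqrt(19)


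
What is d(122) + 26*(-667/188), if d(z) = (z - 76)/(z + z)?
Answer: -263925/2867 ≈ -92.056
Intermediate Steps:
d(z) = (-76 + z)/(2*z) (d(z) = (-76 + z)/((2*z)) = (-76 + z)*(1/(2*z)) = (-76 + z)/(2*z))
d(122) + 26*(-667/188) = (½)*(-76 + 122)/122 + 26*(-667/188) = (½)*(1/122)*46 + 26*(-667*1/188) = 23/122 + 26*(-667/188) = 23/122 - 8671/94 = -263925/2867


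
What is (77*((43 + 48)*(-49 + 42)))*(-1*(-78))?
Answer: -3825822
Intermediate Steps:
(77*((43 + 48)*(-49 + 42)))*(-1*(-78)) = (77*(91*(-7)))*78 = (77*(-637))*78 = -49049*78 = -3825822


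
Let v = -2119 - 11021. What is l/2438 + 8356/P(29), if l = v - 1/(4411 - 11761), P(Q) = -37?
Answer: -153307093763/663014100 ≈ -231.23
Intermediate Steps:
v = -13140
l = -96578999/7350 (l = -13140 - 1/(4411 - 11761) = -13140 - 1/(-7350) = -13140 - 1*(-1/7350) = -13140 + 1/7350 = -96578999/7350 ≈ -13140.)
l/2438 + 8356/P(29) = -96578999/7350/2438 + 8356/(-37) = -96578999/7350*1/2438 + 8356*(-1/37) = -96578999/17919300 - 8356/37 = -153307093763/663014100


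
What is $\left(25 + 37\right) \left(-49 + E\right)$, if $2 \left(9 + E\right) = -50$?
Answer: $-5146$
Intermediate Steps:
$E = -34$ ($E = -9 + \frac{1}{2} \left(-50\right) = -9 - 25 = -34$)
$\left(25 + 37\right) \left(-49 + E\right) = \left(25 + 37\right) \left(-49 - 34\right) = 62 \left(-83\right) = -5146$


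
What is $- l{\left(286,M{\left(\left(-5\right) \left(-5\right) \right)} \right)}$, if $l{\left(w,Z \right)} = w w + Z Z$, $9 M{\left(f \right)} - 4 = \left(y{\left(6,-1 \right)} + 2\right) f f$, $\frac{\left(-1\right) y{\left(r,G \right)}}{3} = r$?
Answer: $- \frac{11838388}{9} \approx -1.3154 \cdot 10^{6}$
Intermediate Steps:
$y{\left(r,G \right)} = - 3 r$
$M{\left(f \right)} = \frac{4}{9} - \frac{16 f^{2}}{9}$ ($M{\left(f \right)} = \frac{4}{9} + \frac{\left(\left(-3\right) 6 + 2\right) f f}{9} = \frac{4}{9} + \frac{\left(-18 + 2\right) f^{2}}{9} = \frac{4}{9} + \frac{\left(-16\right) f^{2}}{9} = \frac{4}{9} - \frac{16 f^{2}}{9}$)
$l{\left(w,Z \right)} = Z^{2} + w^{2}$ ($l{\left(w,Z \right)} = w^{2} + Z^{2} = Z^{2} + w^{2}$)
$- l{\left(286,M{\left(\left(-5\right) \left(-5\right) \right)} \right)} = - (\left(\frac{4}{9} - \frac{16 \left(\left(-5\right) \left(-5\right)\right)^{2}}{9}\right)^{2} + 286^{2}) = - (\left(\frac{4}{9} - \frac{16 \cdot 25^{2}}{9}\right)^{2} + 81796) = - (\left(\frac{4}{9} - \frac{10000}{9}\right)^{2} + 81796) = - (\left(- \frac{3332}{3}\right)^{2} + 81796) = - (\frac{11102224}{9} + 81796) = \left(-1\right) \frac{11838388}{9} = - \frac{11838388}{9}$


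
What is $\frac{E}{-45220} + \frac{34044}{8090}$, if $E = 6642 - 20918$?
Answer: $\frac{41374063}{9145745} \approx 4.5239$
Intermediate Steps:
$E = -14276$
$\frac{E}{-45220} + \frac{34044}{8090} = - \frac{14276}{-45220} + \frac{34044}{8090} = \left(-14276\right) \left(- \frac{1}{45220}\right) + 34044 \cdot \frac{1}{8090} = \frac{3569}{11305} + \frac{17022}{4045} = \frac{41374063}{9145745}$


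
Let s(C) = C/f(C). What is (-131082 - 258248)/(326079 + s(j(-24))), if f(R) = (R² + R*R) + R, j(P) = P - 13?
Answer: -14210545/11901883 ≈ -1.1940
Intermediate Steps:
j(P) = -13 + P
f(R) = R + 2*R² (f(R) = (R² + R²) + R = 2*R² + R = R + 2*R²)
s(C) = 1/(1 + 2*C) (s(C) = C/((C*(1 + 2*C))) = C*(1/(C*(1 + 2*C))) = 1/(1 + 2*C))
(-131082 - 258248)/(326079 + s(j(-24))) = (-131082 - 258248)/(326079 + 1/(1 + 2*(-13 - 24))) = -389330/(326079 + 1/(1 + 2*(-37))) = -389330/(326079 + 1/(1 - 74)) = -389330/(326079 + 1/(-73)) = -389330/(326079 - 1/73) = -389330/23803766/73 = -389330*73/23803766 = -14210545/11901883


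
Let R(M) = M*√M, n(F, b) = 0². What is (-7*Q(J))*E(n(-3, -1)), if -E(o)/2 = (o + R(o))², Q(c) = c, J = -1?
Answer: 0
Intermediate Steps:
n(F, b) = 0
R(M) = M^(3/2)
E(o) = -2*(o + o^(3/2))²
(-7*Q(J))*E(n(-3, -1)) = (-7*(-1))*(-2*(0 + 0^(3/2))²) = 7*(-2*(0 + 0)²) = 7*(-2*0²) = 7*(-2*0) = 7*0 = 0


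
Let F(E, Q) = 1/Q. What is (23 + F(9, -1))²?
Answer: 484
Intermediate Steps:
(23 + F(9, -1))² = (23 + 1/(-1))² = (23 - 1)² = 22² = 484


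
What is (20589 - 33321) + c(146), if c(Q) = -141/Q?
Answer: -1859013/146 ≈ -12733.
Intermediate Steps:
(20589 - 33321) + c(146) = (20589 - 33321) - 141/146 = -12732 - 141*1/146 = -12732 - 141/146 = -1859013/146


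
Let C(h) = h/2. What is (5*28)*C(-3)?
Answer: -210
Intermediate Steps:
C(h) = h/2 (C(h) = h*(1/2) = h/2)
(5*28)*C(-3) = (5*28)*((1/2)*(-3)) = 140*(-3/2) = -210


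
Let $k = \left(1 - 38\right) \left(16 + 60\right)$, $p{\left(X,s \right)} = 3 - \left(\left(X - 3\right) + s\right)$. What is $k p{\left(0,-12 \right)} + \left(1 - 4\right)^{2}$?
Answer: $-50607$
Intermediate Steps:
$p{\left(X,s \right)} = 6 - X - s$ ($p{\left(X,s \right)} = 3 - \left(\left(-3 + X\right) + s\right) = 3 - \left(-3 + X + s\right) = 6 - X - s$)
$k = -2812$ ($k = \left(-37\right) 76 = -2812$)
$k p{\left(0,-12 \right)} + \left(1 - 4\right)^{2} = - 2812 \left(6 - 0 - -12\right) + \left(1 - 4\right)^{2} = - 2812 \left(6 + 0 + 12\right) + \left(-3\right)^{2} = \left(-2812\right) 18 + 9 = -50616 + 9 = -50607$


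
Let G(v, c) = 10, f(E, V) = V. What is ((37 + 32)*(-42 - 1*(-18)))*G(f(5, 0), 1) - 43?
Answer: -16603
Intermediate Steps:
((37 + 32)*(-42 - 1*(-18)))*G(f(5, 0), 1) - 43 = ((37 + 32)*(-42 - 1*(-18)))*10 - 43 = (69*(-42 + 18))*10 - 43 = (69*(-24))*10 - 43 = -1656*10 - 43 = -16560 - 43 = -16603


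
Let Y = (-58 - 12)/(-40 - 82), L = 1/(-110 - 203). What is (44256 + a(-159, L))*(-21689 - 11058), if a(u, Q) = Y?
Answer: -88405471297/61 ≈ -1.4493e+9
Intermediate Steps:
L = -1/313 (L = 1/(-313) = -1/313 ≈ -0.0031949)
Y = 35/61 (Y = -70/(-122) = -70*(-1/122) = 35/61 ≈ 0.57377)
a(u, Q) = 35/61
(44256 + a(-159, L))*(-21689 - 11058) = (44256 + 35/61)*(-21689 - 11058) = (2699651/61)*(-32747) = -88405471297/61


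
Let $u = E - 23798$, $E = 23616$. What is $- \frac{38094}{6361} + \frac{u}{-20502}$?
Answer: $- \frac{389922743}{65206611} \approx -5.9798$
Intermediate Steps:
$u = -182$ ($u = 23616 - 23798 = -182$)
$- \frac{38094}{6361} + \frac{u}{-20502} = - \frac{38094}{6361} - \frac{182}{-20502} = \left(-38094\right) \frac{1}{6361} - - \frac{91}{10251} = - \frac{38094}{6361} + \frac{91}{10251} = - \frac{389922743}{65206611}$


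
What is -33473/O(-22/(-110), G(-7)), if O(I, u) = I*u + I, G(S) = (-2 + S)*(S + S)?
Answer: -167365/127 ≈ -1317.8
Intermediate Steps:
G(S) = 2*S*(-2 + S) (G(S) = (-2 + S)*(2*S) = 2*S*(-2 + S))
O(I, u) = I + I*u
-33473/O(-22/(-110), G(-7)) = -33473*5/(1 + 2*(-7)*(-2 - 7)) = -33473*5/(1 + 2*(-7)*(-9)) = -33473*5/(1 + 126) = -33473/((1/5)*127) = -33473/127/5 = -33473*5/127 = -167365/127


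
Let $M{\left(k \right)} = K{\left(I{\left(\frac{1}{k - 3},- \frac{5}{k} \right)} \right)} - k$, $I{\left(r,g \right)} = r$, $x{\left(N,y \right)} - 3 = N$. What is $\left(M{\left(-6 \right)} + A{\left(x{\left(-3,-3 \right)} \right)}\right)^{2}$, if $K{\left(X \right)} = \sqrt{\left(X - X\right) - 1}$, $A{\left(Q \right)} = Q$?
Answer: $\left(6 + i\right)^{2} \approx 35.0 + 12.0 i$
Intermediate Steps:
$x{\left(N,y \right)} = 3 + N$
$K{\left(X \right)} = i$ ($K{\left(X \right)} = \sqrt{0 - 1} = \sqrt{-1} = i$)
$M{\left(k \right)} = i - k$
$\left(M{\left(-6 \right)} + A{\left(x{\left(-3,-3 \right)} \right)}\right)^{2} = \left(\left(i - -6\right) + \left(3 - 3\right)\right)^{2} = \left(\left(i + 6\right) + 0\right)^{2} = \left(\left(6 + i\right) + 0\right)^{2} = \left(6 + i\right)^{2}$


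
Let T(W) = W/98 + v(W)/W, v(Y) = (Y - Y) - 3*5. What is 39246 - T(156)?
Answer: 99994997/2548 ≈ 39245.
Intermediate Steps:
v(Y) = -15 (v(Y) = 0 - 15 = -15)
T(W) = -15/W + W/98 (T(W) = W/98 - 15/W = -15/W + W/98)
39246 - T(156) = 39246 - (-15/156 + (1/98)*156) = 39246 - (-15*1/156 + 78/49) = 39246 - (-5/52 + 78/49) = 39246 - 1*3811/2548 = 39246 - 3811/2548 = 99994997/2548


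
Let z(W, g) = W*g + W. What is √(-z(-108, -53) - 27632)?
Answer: 4*I*√2078 ≈ 182.34*I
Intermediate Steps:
z(W, g) = W + W*g
√(-z(-108, -53) - 27632) = √(-(-108)*(1 - 53) - 27632) = √(-(-108)*(-52) - 27632) = √(-1*5616 - 27632) = √(-5616 - 27632) = √(-33248) = 4*I*√2078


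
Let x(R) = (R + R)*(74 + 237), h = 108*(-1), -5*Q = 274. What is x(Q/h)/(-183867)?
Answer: -42607/24822045 ≈ -0.0017165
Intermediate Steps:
Q = -274/5 (Q = -1/5*274 = -274/5 ≈ -54.800)
h = -108
x(R) = 622*R (x(R) = (2*R)*311 = 622*R)
x(Q/h)/(-183867) = (622*(-274/5/(-108)))/(-183867) = (622*(-274/5*(-1/108)))*(-1/183867) = (622*(137/270))*(-1/183867) = (42607/135)*(-1/183867) = -42607/24822045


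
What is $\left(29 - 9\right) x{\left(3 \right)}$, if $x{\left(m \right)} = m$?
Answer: $60$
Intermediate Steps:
$\left(29 - 9\right) x{\left(3 \right)} = \left(29 - 9\right) 3 = 20 \cdot 3 = 60$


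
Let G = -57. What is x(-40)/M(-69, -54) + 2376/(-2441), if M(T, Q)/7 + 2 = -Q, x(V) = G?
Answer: -1004001/888524 ≈ -1.1300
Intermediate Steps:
x(V) = -57
M(T, Q) = -14 - 7*Q (M(T, Q) = -14 + 7*(-Q) = -14 - 7*Q)
x(-40)/M(-69, -54) + 2376/(-2441) = -57/(-14 - 7*(-54)) + 2376/(-2441) = -57/(-14 + 378) + 2376*(-1/2441) = -57/364 - 2376/2441 = -1004001/888524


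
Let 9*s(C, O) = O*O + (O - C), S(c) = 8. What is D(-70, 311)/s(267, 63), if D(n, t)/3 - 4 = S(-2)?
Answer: 108/1255 ≈ 0.086056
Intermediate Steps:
s(C, O) = -C/9 + O/9 + O**2/9 (s(C, O) = (O*O + (O - C))/9 = (O**2 + (O - C))/9 = (O + O**2 - C)/9 = -C/9 + O/9 + O**2/9)
D(n, t) = 36 (D(n, t) = 12 + 3*8 = 12 + 24 = 36)
D(-70, 311)/s(267, 63) = 36/(-1/9*267 + (1/9)*63 + (1/9)*63**2) = 36/(-89/3 + 7 + (1/9)*3969) = 36/(-89/3 + 7 + 441) = 36/(1255/3) = 36*(3/1255) = 108/1255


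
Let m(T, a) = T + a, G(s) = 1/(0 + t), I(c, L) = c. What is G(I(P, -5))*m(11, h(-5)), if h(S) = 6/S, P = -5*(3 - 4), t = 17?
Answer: 49/85 ≈ 0.57647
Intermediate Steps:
P = 5 (P = -5*(-1) = 5)
G(s) = 1/17 (G(s) = 1/(0 + 17) = 1/17)
G(I(P, -5))*m(11, h(-5)) = (11 + 6/(-5))/17 = (11 + 6*(-⅕))/17 = (11 - 6/5)/17 = (1/17)*(49/5) = 49/85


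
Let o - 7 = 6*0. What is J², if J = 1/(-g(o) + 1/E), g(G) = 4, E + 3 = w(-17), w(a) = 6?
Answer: 9/121 ≈ 0.074380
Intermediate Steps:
E = 3 (E = -3 + 6 = 3)
o = 7 (o = 7 + 6*0 = 7 + 0 = 7)
J = -3/11 (J = 1/(-1*4 + 1/3) = 1/(-4 + ⅓) = 1/(-11/3) = -3/11 ≈ -0.27273)
J² = (-3/11)² = 9/121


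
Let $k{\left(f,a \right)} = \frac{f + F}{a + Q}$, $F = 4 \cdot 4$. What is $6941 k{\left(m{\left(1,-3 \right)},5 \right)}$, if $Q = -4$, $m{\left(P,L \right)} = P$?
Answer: $117997$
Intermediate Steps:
$F = 16$
$k{\left(f,a \right)} = \frac{16 + f}{-4 + a}$ ($k{\left(f,a \right)} = \frac{f + 16}{a - 4} = \frac{16 + f}{-4 + a}$)
$6941 k{\left(m{\left(1,-3 \right)},5 \right)} = 6941 \frac{16 + 1}{-4 + 5} = 6941 \cdot 1^{-1} \cdot 17 = 6941 \cdot 1 \cdot 17 = 6941 \cdot 17 = 117997$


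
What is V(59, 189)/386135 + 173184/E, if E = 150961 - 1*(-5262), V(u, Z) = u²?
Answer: 2324697107/2080109245 ≈ 1.1176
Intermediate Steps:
E = 156223 (E = 150961 + 5262 = 156223)
V(59, 189)/386135 + 173184/E = 59²/386135 + 173184/156223 = 3481*(1/386135) + 173184*(1/156223) = 3481/386135 + 173184/156223 = 2324697107/2080109245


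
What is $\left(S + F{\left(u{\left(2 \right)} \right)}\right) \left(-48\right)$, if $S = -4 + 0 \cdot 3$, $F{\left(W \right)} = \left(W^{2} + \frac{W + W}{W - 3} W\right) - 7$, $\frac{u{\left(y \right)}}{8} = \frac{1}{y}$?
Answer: $-1776$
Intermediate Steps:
$u{\left(y \right)} = \frac{8}{y}$
$F{\left(W \right)} = -7 + W^{2} + \frac{2 W^{2}}{-3 + W}$ ($F{\left(W \right)} = \left(W^{2} + \frac{2 W}{-3 + W} W\right) - 7 = \left(W^{2} + \frac{2 W^{2}}{-3 + W}\right) - 7 = -7 + W^{2} + \frac{2 W^{2}}{-3 + W}$)
$S = -4$ ($S = -4 + 0 = -4$)
$\left(S + F{\left(u{\left(2 \right)} \right)}\right) \left(-48\right) = \left(-4 + \frac{21 + \left(\frac{8}{2}\right)^{3} - \left(\frac{8}{2}\right)^{2} - 7 \cdot \frac{8}{2}}{-3 + \frac{8}{2}}\right) \left(-48\right) = \left(-4 + \frac{21 + \left(8 \cdot \frac{1}{2}\right)^{3} - \left(8 \cdot \frac{1}{2}\right)^{2} - 7 \cdot 8 \cdot \frac{1}{2}}{-3 + 8 \cdot \frac{1}{2}}\right) \left(-48\right) = \left(-4 + \frac{21 + 4^{3} - 4^{2} - 28}{-3 + 4}\right) \left(-48\right) = \left(-4 + \frac{21 + 64 - 16 - 28}{1}\right) \left(-48\right) = \left(-4 + 1 \left(21 + 64 - 16 - 28\right)\right) \left(-48\right) = \left(-4 + 1 \cdot 41\right) \left(-48\right) = \left(-4 + 41\right) \left(-48\right) = 37 \left(-48\right) = -1776$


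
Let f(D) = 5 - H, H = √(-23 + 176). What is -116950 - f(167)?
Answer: -116955 + 3*√17 ≈ -1.1694e+5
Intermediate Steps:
H = 3*√17 (H = √153 = 3*√17 ≈ 12.369)
f(D) = 5 - 3*√17
-116950 - f(167) = -116950 - (5 - 3*√17) = -116950 + (-5 + 3*√17) = -116955 + 3*√17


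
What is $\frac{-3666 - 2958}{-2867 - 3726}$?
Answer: $\frac{6624}{6593} \approx 1.0047$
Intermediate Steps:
$\frac{-3666 - 2958}{-2867 - 3726} = - \frac{6624}{-6593} = \left(-6624\right) \left(- \frac{1}{6593}\right) = \frac{6624}{6593}$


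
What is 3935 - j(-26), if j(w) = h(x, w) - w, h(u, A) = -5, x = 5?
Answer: 3914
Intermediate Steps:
j(w) = -5 - w
3935 - j(-26) = 3935 - (-5 - 1*(-26)) = 3935 - (-5 + 26) = 3935 - 1*21 = 3935 - 21 = 3914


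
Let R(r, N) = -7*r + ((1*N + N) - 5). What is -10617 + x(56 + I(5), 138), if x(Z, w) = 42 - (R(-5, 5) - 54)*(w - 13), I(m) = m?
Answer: -8825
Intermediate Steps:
R(r, N) = -5 - 7*r + 2*N (R(r, N) = -7*r + ((N + N) - 5) = -7*r + (2*N - 5) = -7*r + (-5 + 2*N) = -5 - 7*r + 2*N)
x(Z, w) = -140 + 14*w (x(Z, w) = 42 - ((-5 - 7*(-5) + 2*5) - 54)*(w - 13) = 42 - ((-5 + 35 + 10) - 54)*(-13 + w) = 42 - (40 - 54)*(-13 + w) = 42 - (-14)*(-13 + w) = 42 - (182 - 14*w) = 42 + (-182 + 14*w) = -140 + 14*w)
-10617 + x(56 + I(5), 138) = -10617 + (-140 + 14*138) = -10617 + (-140 + 1932) = -10617 + 1792 = -8825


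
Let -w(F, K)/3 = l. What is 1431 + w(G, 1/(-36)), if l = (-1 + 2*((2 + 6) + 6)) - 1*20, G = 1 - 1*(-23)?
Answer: 1410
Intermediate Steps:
G = 24 (G = 1 + 23 = 24)
l = 7 (l = (-1 + 2*(8 + 6)) - 20 = (-1 + 2*14) - 20 = (-1 + 28) - 20 = 27 - 20 = 7)
w(F, K) = -21 (w(F, K) = -3*7 = -21)
1431 + w(G, 1/(-36)) = 1431 - 21 = 1410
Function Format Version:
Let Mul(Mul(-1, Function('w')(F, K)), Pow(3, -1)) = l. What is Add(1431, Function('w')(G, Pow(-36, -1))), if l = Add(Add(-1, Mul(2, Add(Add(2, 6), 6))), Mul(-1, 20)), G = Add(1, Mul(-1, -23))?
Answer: 1410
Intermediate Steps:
G = 24 (G = Add(1, 23) = 24)
l = 7 (l = Add(Add(-1, Mul(2, Add(8, 6))), -20) = Add(Add(-1, Mul(2, 14)), -20) = Add(Add(-1, 28), -20) = Add(27, -20) = 7)
Function('w')(F, K) = -21 (Function('w')(F, K) = Mul(-3, 7) = -21)
Add(1431, Function('w')(G, Pow(-36, -1))) = Add(1431, -21) = 1410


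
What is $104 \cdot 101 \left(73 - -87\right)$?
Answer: $1680640$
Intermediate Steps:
$104 \cdot 101 \left(73 - -87\right) = 10504 \left(73 + 87\right) = 10504 \cdot 160 = 1680640$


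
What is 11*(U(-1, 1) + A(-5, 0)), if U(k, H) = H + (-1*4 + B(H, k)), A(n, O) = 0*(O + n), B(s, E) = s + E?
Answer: -33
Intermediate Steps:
B(s, E) = E + s
A(n, O) = 0
U(k, H) = -4 + k + 2*H (U(k, H) = H + (-1*4 + (k + H)) = H + (-4 + (H + k)) = H + (-4 + H + k) = -4 + k + 2*H)
11*(U(-1, 1) + A(-5, 0)) = 11*((-4 - 1 + 2*1) + 0) = 11*((-4 - 1 + 2) + 0) = 11*(-3 + 0) = 11*(-3) = -33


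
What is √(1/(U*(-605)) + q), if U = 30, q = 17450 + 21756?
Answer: √4269533394/330 ≈ 198.01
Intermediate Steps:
q = 39206
√(1/(U*(-605)) + q) = √(1/(30*(-605)) + 39206) = √(1/(-18150) + 39206) = √(-1/18150 + 39206) = √(711588899/18150) = √4269533394/330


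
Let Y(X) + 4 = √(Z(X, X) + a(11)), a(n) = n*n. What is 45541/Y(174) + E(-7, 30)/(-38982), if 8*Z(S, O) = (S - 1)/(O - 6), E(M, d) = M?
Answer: 9543902301563/5507883726 + 364328*√3418737/141293 ≈ 6500.4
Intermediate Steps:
a(n) = n²
Z(S, O) = (-1 + S)/(8*(-6 + O)) (Z(S, O) = ((S - 1)/(O - 6))/8 = ((-1 + S)/(-6 + O))/8 = (-1 + S)/(8*(-6 + O)))
Y(X) = -4 + √(121 + (-1 + X)/(8*(-6 + X))) (Y(X) = -4 + √((-1 + X)/(8*(-6 + X)) + 11²) = -4 + √((-1 + X)/(8*(-6 + X)) + 121) = -4 + √(121 + (-1 + X)/(8*(-6 + X))))
45541/Y(174) + E(-7, 30)/(-38982) = 45541/(-4 + √2*√((-5809 + 969*174)/(-6 + 174))/4) - 7/(-38982) = 45541/(-4 + √2*√((-5809 + 168606)/168)/4) - 7*(-1/38982) = 45541/(-4 + √2*√((1/168)*162797)/4) + 7/38982 = 45541/(-4 + √2*√(162797/168)/4) + 7/38982 = 45541/(-4 + √2*(√6837474/84)/4) + 7/38982 = 45541/(-4 + √3418737/168) + 7/38982 = 7/38982 + 45541/(-4 + √3418737/168)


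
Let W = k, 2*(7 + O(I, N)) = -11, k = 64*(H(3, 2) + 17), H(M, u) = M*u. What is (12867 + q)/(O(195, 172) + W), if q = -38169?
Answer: -16868/973 ≈ -17.336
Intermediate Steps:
k = 1472 (k = 64*(3*2 + 17) = 64*(6 + 17) = 64*23 = 1472)
O(I, N) = -25/2 (O(I, N) = -7 + (1/2)*(-11) = -7 - 11/2 = -25/2)
W = 1472
(12867 + q)/(O(195, 172) + W) = (12867 - 38169)/(-25/2 + 1472) = -25302/2919/2 = -25302*2/2919 = -16868/973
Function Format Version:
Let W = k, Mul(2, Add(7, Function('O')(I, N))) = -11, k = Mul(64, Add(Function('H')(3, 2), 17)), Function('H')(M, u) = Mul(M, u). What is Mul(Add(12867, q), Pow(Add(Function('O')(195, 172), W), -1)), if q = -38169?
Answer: Rational(-16868, 973) ≈ -17.336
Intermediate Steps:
k = 1472 (k = Mul(64, Add(Mul(3, 2), 17)) = Mul(64, Add(6, 17)) = Mul(64, 23) = 1472)
Function('O')(I, N) = Rational(-25, 2) (Function('O')(I, N) = Add(-7, Mul(Rational(1, 2), -11)) = Add(-7, Rational(-11, 2)) = Rational(-25, 2))
W = 1472
Mul(Add(12867, q), Pow(Add(Function('O')(195, 172), W), -1)) = Mul(Add(12867, -38169), Pow(Add(Rational(-25, 2), 1472), -1)) = Mul(-25302, Pow(Rational(2919, 2), -1)) = Mul(-25302, Rational(2, 2919)) = Rational(-16868, 973)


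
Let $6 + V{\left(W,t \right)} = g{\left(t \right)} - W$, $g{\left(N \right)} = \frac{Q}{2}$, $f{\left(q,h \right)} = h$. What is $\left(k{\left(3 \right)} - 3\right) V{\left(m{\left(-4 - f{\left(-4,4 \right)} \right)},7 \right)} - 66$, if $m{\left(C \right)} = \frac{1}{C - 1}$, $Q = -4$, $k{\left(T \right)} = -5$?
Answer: $- \frac{26}{9} \approx -2.8889$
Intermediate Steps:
$g{\left(N \right)} = -2$ ($g{\left(N \right)} = - \frac{4}{2} = \left(-4\right) \frac{1}{2} = -2$)
$m{\left(C \right)} = \frac{1}{-1 + C}$
$V{\left(W,t \right)} = -8 - W$ ($V{\left(W,t \right)} = -6 - \left(2 + W\right) = -8 - W$)
$\left(k{\left(3 \right)} - 3\right) V{\left(m{\left(-4 - f{\left(-4,4 \right)} \right)},7 \right)} - 66 = \left(-5 - 3\right) \left(-8 - \frac{1}{-1 - 8}\right) - 66 = - 8 \left(-8 - \frac{1}{-1 - 8}\right) - 66 = - 8 \left(-8 - \frac{1}{-9}\right) - 66 = - 8 \left(-8 - - \frac{1}{9}\right) - 66 = - 8 \left(-8 + \frac{1}{9}\right) - 66 = \left(-8\right) \left(- \frac{71}{9}\right) - 66 = \frac{568}{9} - 66 = - \frac{26}{9}$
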